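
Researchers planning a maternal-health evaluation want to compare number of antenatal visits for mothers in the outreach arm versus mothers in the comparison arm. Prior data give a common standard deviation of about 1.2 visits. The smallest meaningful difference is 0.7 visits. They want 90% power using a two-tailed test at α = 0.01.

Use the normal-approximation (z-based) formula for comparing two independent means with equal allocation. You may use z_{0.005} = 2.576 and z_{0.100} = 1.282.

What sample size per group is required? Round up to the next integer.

n = 88 per group

n = (z_{α/2} + z_β)² · (σ₁² + σ₂²) / δ²
  = (2.576 + 1.282)² · (2·1.2² = 2.88) / 0.7²
  = 14.8842 · 2.88 / 0.49
  = 87.48
Round up → n = 88 per group.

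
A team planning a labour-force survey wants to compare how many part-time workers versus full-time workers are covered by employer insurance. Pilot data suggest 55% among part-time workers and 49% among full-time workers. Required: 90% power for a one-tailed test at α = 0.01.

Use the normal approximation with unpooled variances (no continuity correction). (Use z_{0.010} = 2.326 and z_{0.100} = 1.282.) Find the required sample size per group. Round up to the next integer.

n = (z_α + z_β)² · [p₁(1−p₁) + p₂(1−p₂)] / (p₁ − p₂)²
  = (2.326 + 1.282)² · (0.55·0.45 + 0.49·0.51) / (0.06)²
  = (3.608)² · (0.2475 + 0.2499) / 0.0036
  = 13.0177 · 0.4974 / 0.0036
  = 1798.61
Round up → n = 1799 per group.

n = 1799 per group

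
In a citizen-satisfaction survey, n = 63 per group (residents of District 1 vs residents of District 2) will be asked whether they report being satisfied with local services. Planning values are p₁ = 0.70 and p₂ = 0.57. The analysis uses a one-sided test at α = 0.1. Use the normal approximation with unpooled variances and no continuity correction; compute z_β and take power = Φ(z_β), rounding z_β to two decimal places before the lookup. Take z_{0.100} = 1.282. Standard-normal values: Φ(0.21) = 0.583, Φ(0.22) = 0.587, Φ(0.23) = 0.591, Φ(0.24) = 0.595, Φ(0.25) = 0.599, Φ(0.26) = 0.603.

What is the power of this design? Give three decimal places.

z_β = |p₁−p₂|·√(n/[p₁q₁+p₂q₂]) − z_α
    = 0.13 · √(63/0.4551) − 1.282
    = 0.13 · 11.7657 − 1.282
    = 1.5295 − 1.282 = 0.2475 → 0.25
Power = Φ(0.25) = 0.599.

Power ≈ 0.599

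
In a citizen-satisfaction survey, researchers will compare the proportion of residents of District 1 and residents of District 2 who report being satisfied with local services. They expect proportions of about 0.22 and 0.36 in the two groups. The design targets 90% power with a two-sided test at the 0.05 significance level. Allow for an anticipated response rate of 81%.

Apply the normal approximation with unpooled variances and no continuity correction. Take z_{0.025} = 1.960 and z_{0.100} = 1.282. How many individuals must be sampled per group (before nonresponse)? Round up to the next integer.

n = 267 per group

n = (z_{α/2} + z_β)² · [p₁(1−p₁) + p₂(1−p₂)] / (p₁ − p₂)²
  = (1.960 + 1.282)² · (0.22·0.78 + 0.36·0.64) / (-0.14)²
  = (3.242)² · (0.1716 + 0.2304) / 0.0196
  = 10.5106 · 0.4020 / 0.0196
  = 215.57
Adjust for 81% response: 215.57 / 0.81 = 266.14.
Round up → n = 267 per group.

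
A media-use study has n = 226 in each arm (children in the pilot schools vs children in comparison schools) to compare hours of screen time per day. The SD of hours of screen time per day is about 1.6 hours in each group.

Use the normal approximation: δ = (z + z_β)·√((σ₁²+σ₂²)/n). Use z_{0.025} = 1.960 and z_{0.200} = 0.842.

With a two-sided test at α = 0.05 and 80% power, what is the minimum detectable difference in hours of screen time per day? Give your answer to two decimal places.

Minimum detectable difference ≈ 0.42 hours

δ = (z_{α/2} + z_β) · √((σ₁²+σ₂²)/n)
  = (1.960 + 0.842) · √(5.12/226)
  = 2.802 · √0.02265
  = 2.802 · 0.1505
  = 0.4217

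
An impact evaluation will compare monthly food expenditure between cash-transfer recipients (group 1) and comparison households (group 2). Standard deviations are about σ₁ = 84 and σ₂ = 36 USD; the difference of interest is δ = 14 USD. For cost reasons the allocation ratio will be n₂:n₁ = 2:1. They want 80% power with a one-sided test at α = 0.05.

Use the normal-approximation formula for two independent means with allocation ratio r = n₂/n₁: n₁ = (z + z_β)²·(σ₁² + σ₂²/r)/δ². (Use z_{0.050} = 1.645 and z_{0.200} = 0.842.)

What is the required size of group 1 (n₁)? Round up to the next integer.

n₁ = (z_α + z_β)² · (σ₁² + σ₂²/r) / δ²
   = (1.645 + 0.842)² · (84² + 36²/2) / 14²
   = 6.1852 · (7056 + 648) / 196
   = 6.1852 · 7704 / 196
   = 243.12
Round up → n₁ = 244; n₂ = r·n₁ = 2 × 244 = 488.

n₁ = 244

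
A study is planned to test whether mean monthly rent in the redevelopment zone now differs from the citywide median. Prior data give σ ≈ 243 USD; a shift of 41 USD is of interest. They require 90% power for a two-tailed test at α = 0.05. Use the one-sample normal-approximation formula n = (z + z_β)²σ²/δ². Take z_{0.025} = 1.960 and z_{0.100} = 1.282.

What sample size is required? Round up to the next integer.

n = 370

n = (z_{α/2} + z_β)² · σ² / δ²
  = (1.960 + 1.282)² · 243² / 41²
  = 10.5106 · 59049 / 1681
  = 369.21
Round up → n = 370.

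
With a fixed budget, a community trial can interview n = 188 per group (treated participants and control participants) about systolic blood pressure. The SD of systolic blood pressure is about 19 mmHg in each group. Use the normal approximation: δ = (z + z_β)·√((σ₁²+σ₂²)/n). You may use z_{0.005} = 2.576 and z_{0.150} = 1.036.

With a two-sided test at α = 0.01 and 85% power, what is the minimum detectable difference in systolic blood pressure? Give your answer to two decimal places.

δ = (z_{α/2} + z_β) · √((σ₁²+σ₂²)/n)
  = (2.576 + 1.036) · √(722/188)
  = 3.612 · √3.8404
  = 3.612 · 1.9597
  = 7.0784

Minimum detectable difference ≈ 7.08 mmHg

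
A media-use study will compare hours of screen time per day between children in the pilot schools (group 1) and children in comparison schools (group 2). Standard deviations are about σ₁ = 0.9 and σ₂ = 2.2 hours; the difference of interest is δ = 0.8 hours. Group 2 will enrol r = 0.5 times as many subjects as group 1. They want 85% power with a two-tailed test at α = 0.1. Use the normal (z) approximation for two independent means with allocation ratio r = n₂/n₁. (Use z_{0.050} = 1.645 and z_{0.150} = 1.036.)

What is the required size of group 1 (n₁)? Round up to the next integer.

n₁ = (z_{α/2} + z_β)² · (σ₁² + σ₂²/r) / δ²
   = (1.645 + 1.036)² · (0.9² + 2.2²/0.5) / 0.8²
   = 7.1878 · (0.81 + 9.68) / 0.64
   = 7.1878 · 10.49 / 0.64
   = 117.81
Round up → n₁ = 118; n₂ = r·n₁ = 0.5 × 118 = 59.

n₁ = 118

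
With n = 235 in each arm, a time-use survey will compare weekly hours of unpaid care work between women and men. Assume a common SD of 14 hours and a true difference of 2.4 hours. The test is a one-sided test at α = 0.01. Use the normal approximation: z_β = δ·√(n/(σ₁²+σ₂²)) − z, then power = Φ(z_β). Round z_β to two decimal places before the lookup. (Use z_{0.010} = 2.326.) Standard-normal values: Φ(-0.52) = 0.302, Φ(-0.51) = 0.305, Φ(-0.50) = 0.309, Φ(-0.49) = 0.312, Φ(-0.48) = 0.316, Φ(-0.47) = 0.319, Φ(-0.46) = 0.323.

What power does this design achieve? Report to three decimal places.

Power ≈ 0.319

z_β = δ·√(n/(σ₁²+σ₂²)) − z_α
    = 2.4 · √(235/392) − 2.326
    = 2.4 · 0.77427 − 2.326
    = 1.8582 − 2.326 = -0.4678 → -0.47
Power = Φ(-0.47) = 0.319.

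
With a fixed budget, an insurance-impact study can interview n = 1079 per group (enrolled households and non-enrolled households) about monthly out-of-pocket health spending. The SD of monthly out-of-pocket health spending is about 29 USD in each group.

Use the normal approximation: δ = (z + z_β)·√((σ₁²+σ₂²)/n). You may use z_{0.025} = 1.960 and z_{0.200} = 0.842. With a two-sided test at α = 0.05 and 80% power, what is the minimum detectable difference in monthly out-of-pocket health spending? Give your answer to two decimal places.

δ = (z_{α/2} + z_β) · √((σ₁²+σ₂²)/n)
  = (1.960 + 0.842) · √(1682/1079)
  = 2.802 · √1.5589
  = 2.802 · 1.2485
  = 3.4984

Minimum detectable difference ≈ 3.50 USD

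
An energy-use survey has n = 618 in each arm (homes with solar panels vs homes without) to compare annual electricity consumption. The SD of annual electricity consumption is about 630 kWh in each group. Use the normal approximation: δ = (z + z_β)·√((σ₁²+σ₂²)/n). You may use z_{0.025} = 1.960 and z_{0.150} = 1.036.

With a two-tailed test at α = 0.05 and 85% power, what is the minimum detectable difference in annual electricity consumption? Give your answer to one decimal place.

δ = (z_{α/2} + z_β) · √((σ₁²+σ₂²)/n)
  = (1.960 + 1.036) · √(793800/618)
  = 2.996 · √1284.5
  = 2.996 · 35.8394
  = 107.3750

Minimum detectable difference ≈ 107.4 kWh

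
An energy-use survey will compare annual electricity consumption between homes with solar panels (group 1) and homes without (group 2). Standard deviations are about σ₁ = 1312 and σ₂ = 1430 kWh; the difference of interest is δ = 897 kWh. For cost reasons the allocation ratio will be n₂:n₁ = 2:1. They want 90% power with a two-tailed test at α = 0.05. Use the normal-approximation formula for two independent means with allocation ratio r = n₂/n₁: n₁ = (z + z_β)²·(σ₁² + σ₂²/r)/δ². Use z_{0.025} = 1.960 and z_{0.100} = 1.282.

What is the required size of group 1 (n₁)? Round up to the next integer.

n₁ = 36

n₁ = (z_{α/2} + z_β)² · (σ₁² + σ₂²/r) / δ²
   = (1.960 + 1.282)² · (1312² + 1430²/2) / 897²
   = 10.5106 · (1721344 + 1022450) / 804609
   = 10.5106 · 2743794 / 804609
   = 35.84
Round up → n₁ = 36; n₂ = r·n₁ = 2 × 36 = 72.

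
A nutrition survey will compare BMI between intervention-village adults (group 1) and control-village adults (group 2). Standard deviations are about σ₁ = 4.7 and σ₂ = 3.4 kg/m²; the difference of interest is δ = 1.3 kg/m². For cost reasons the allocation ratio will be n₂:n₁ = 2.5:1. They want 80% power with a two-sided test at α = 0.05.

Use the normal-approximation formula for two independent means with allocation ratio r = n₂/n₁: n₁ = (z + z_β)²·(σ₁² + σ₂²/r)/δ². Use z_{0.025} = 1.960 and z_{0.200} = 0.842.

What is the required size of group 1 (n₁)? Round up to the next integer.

n₁ = (z_{α/2} + z_β)² · (σ₁² + σ₂²/r) / δ²
   = (1.960 + 0.842)² · (4.7² + 3.4²/2.5) / 1.3²
   = 7.8512 · (22.09 + 4.624) / 1.69
   = 7.8512 · 26.714 / 1.69
   = 124.10
Round up → n₁ = 125; n₂ = r·n₁ = 2.5 × 125 = 313.

n₁ = 125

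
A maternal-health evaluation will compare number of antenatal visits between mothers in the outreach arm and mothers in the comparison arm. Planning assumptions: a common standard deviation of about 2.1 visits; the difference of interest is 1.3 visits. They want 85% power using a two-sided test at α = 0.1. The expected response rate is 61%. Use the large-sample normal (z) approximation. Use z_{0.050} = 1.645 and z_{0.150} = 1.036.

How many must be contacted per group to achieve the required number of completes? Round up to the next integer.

n = 62 per group

n = (z_{α/2} + z_β)² · (σ₁² + σ₂²) / δ²
  = (1.645 + 1.036)² · (2·2.1² = 8.82) / 1.3²
  = 7.1878 · 8.82 / 1.69
  = 37.51
Adjust for 61% response: 37.51 / 0.61 = 61.50.
Round up → n = 62 per group.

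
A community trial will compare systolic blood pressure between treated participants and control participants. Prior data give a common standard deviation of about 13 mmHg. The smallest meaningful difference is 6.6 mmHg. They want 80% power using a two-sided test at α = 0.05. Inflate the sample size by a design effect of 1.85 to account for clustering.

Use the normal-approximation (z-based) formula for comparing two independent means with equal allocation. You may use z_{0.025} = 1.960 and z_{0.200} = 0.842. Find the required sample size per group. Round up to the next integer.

n = 113 per group

n = (z_{α/2} + z_β)² · (σ₁² + σ₂²) / δ²
  = (1.960 + 0.842)² · (2·13² = 338) / 6.6²
  = 7.8512 · 338 / 43.56
  = 60.92
Design effect: 1.85 × 60.92 = 112.70.
Round up → n = 113 per group.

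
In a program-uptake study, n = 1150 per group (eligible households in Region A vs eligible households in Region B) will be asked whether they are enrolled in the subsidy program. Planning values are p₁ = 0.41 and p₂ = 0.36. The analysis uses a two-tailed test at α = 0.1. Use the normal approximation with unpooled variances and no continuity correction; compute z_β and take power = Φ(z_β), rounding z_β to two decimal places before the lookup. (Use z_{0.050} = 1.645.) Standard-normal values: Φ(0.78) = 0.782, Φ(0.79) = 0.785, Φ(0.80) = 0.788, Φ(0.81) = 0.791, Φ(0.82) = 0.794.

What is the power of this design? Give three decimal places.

z_β = |p₁−p₂|·√(n/[p₁q₁+p₂q₂]) − z_{α/2}
    = 0.05 · √(1150/0.4723) − 1.645
    = 0.05 · 49.3446 − 1.645
    = 2.4672 − 1.645 = 0.8222 → 0.82
Power = Φ(0.82) = 0.794.

Power ≈ 0.794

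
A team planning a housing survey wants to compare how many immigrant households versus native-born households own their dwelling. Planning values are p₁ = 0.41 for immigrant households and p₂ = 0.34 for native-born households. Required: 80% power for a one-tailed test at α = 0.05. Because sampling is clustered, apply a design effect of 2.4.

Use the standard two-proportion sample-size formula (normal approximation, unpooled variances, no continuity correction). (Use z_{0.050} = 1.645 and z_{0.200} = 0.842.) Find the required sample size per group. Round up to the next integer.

n = 1413 per group

n = (z_α + z_β)² · [p₁(1−p₁) + p₂(1−p₂)] / (p₁ − p₂)²
  = (1.645 + 0.842)² · (0.41·0.59 + 0.34·0.66) / (0.07)²
  = (2.487)² · (0.2419 + 0.2244) / 0.0049
  = 6.1852 · 0.4663 / 0.0049
  = 588.60
Design effect: 2.4 × 588.60 = 1412.64.
Round up → n = 1413 per group.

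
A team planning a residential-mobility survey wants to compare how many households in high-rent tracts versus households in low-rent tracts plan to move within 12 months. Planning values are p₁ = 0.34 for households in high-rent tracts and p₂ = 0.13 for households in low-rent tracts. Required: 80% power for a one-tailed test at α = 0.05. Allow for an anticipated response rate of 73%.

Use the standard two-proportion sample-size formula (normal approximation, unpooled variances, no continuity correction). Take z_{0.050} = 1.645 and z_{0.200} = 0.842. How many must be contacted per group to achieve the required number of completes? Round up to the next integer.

n = (z_α + z_β)² · [p₁(1−p₁) + p₂(1−p₂)] / (p₁ − p₂)²
  = (1.645 + 0.842)² · (0.34·0.66 + 0.13·0.87) / (0.21)²
  = (2.487)² · (0.2244 + 0.1131) / 0.0441
  = 6.1852 · 0.3375 / 0.0441
  = 47.34
Adjust for 73% response: 47.34 / 0.73 = 64.84.
Round up → n = 65 per group.

n = 65 per group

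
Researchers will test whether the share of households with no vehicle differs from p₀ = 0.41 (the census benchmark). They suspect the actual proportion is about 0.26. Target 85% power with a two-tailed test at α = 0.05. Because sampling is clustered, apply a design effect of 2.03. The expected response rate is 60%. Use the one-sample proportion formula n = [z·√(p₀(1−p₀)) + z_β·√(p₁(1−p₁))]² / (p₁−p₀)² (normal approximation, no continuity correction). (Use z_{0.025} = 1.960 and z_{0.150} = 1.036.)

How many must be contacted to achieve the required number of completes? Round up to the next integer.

n = 303

n = [z_{α/2}·√(p₀q₀) + z_β·√(p₁q₁)]² / (p₁ − p₀)²
  = [1.960·√(0.41·0.59) + 1.036·√(0.26·0.74)]² / (-0.15)²
  = [1.960·0.4918 + 1.036·0.4386]² / 0.0225
  = [1.4184]² / 0.0225
  = 89.42
Design effect: 2.03 × 89.42 = 181.52.
Adjust for 60% response: 181.52 / 0.60 = 302.53.
Round up → n = 303.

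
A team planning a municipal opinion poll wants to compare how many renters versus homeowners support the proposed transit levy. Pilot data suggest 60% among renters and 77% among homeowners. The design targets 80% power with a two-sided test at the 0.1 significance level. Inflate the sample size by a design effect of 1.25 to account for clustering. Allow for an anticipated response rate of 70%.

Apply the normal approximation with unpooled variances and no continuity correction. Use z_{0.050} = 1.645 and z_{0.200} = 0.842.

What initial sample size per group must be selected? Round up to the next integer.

n = (z_{α/2} + z_β)² · [p₁(1−p₁) + p₂(1−p₂)] / (p₁ − p₂)²
  = (1.645 + 0.842)² · (0.60·0.40 + 0.77·0.23) / (-0.17)²
  = (2.487)² · (0.2400 + 0.1771) / 0.0289
  = 6.1852 · 0.4171 / 0.0289
  = 89.27
Design effect: 1.25 × 89.27 = 111.58.
Adjust for 70% response: 111.58 / 0.70 = 159.41.
Round up → n = 160 per group.

n = 160 per group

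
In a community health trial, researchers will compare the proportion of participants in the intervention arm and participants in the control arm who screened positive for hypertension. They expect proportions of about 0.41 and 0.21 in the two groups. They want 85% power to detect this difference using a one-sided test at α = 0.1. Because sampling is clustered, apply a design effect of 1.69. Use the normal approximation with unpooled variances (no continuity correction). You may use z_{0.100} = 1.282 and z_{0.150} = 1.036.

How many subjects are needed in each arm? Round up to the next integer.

n = 93 per group

n = (z_α + z_β)² · [p₁(1−p₁) + p₂(1−p₂)] / (p₁ − p₂)²
  = (1.282 + 1.036)² · (0.41·0.59 + 0.21·0.79) / (0.20)²
  = (2.318)² · (0.2419 + 0.1659) / 0.0400
  = 5.3731 · 0.4078 / 0.0400
  = 54.78
Design effect: 1.69 × 54.78 = 92.58.
Round up → n = 93 per group.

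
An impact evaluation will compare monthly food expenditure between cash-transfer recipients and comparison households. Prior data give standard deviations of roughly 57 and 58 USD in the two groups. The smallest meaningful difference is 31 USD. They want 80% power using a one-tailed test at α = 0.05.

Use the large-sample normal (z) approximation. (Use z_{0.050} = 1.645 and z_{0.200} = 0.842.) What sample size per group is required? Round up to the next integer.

n = (z_α + z_β)² · (σ₁² + σ₂²) / δ²
  = (1.645 + 0.842)² · (57² + 58² = 6613) / 31²
  = 6.1852 · 6613 / 961
  = 42.56
Round up → n = 43 per group.

n = 43 per group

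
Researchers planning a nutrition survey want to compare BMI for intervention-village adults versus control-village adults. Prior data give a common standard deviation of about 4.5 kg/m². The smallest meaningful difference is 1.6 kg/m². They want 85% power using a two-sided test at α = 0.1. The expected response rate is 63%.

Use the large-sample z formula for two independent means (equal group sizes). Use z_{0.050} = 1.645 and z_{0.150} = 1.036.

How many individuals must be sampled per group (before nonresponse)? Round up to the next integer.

n = (z_{α/2} + z_β)² · (σ₁² + σ₂²) / δ²
  = (1.645 + 1.036)² · (2·4.5² = 40.5) / 1.6²
  = 7.1878 · 40.5 / 2.56
  = 113.71
Adjust for 63% response: 113.71 / 0.63 = 180.50.
Round up → n = 181 per group.

n = 181 per group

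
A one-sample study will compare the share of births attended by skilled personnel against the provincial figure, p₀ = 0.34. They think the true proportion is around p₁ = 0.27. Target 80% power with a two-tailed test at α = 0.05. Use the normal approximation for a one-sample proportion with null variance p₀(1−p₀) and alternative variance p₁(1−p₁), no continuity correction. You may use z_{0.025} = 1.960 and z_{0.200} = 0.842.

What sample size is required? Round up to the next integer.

n = 347

n = [z_{α/2}·√(p₀q₀) + z_β·√(p₁q₁)]² / (p₁ − p₀)²
  = [1.960·√(0.34·0.66) + 0.842·√(0.27·0.73)]² / (-0.07)²
  = [1.960·0.4737 + 0.842·0.4440]² / 0.0049
  = [1.3023]² / 0.0049
  = 346.11
Round up → n = 347.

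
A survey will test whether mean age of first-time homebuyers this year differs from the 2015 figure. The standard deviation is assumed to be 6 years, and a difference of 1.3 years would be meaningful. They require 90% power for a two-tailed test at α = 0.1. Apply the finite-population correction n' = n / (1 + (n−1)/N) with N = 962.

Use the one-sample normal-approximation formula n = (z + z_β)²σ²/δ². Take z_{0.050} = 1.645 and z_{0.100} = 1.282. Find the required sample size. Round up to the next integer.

n = 154

n = (z_{α/2} + z_β)² · σ² / δ²
  = (1.645 + 1.282)² · 6² / 1.3²
  = 8.5673 · 36 / 1.69
  = 182.50
Finite-population correction (N = 962): 182.50 / (1 + (182.50 − 1)/962) = 153.53.
Round up → n = 154.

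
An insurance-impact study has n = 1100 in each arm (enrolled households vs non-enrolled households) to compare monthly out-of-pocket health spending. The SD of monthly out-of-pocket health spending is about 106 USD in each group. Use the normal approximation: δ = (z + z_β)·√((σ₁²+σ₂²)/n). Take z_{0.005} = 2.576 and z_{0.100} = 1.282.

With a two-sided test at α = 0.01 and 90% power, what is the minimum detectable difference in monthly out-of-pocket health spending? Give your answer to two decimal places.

δ = (z_{α/2} + z_β) · √((σ₁²+σ₂²)/n)
  = (2.576 + 1.282) · √(22472/1100)
  = 3.858 · √20.4291
  = 3.858 · 4.5199
  = 17.4376

Minimum detectable difference ≈ 17.44 USD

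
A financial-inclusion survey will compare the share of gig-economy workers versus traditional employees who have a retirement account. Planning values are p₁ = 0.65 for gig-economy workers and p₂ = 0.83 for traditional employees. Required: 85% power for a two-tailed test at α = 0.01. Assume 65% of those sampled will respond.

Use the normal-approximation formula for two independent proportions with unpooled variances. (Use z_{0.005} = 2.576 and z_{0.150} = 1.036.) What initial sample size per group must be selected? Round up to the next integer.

n = (z_{α/2} + z_β)² · [p₁(1−p₁) + p₂(1−p₂)] / (p₁ − p₂)²
  = (2.576 + 1.036)² · (0.65·0.35 + 0.83·0.17) / (-0.18)²
  = (3.612)² · (0.2275 + 0.1411) / 0.0324
  = 13.0465 · 0.3686 / 0.0324
  = 148.42
Adjust for 65% response: 148.42 / 0.65 = 228.35.
Round up → n = 229 per group.

n = 229 per group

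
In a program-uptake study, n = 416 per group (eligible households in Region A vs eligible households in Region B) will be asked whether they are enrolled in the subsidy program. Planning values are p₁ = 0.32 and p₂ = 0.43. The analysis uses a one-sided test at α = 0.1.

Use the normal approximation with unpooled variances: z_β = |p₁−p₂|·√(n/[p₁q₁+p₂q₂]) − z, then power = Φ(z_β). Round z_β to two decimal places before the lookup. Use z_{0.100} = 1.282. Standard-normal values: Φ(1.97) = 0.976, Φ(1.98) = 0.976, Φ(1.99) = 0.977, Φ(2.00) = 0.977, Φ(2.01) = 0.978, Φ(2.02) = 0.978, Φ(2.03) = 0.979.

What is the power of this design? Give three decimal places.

z_β = |p₁−p₂|·√(n/[p₁q₁+p₂q₂]) − z_α
    = 0.11 · √(416/0.4627) − 1.282
    = 0.11 · 29.9845 − 1.282
    = 3.2983 − 1.282 = 2.0163 → 2.02
Power = Φ(2.02) = 0.978.

Power ≈ 0.978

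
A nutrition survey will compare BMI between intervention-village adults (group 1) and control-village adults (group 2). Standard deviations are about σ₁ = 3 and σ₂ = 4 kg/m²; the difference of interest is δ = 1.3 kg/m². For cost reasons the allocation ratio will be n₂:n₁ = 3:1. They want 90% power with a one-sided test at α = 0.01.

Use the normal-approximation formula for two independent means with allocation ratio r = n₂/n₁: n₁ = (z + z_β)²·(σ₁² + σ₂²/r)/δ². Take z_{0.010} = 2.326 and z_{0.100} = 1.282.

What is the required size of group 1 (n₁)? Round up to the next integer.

n₁ = (z_α + z_β)² · (σ₁² + σ₂²/r) / δ²
   = (2.326 + 1.282)² · (3² + 4²/3) / 1.3²
   = 13.0177 · (9 + 5.3333) / 1.69
   = 13.0177 · 14.3333 / 1.69
   = 110.41
Round up → n₁ = 111; n₂ = r·n₁ = 3 × 111 = 333.

n₁ = 111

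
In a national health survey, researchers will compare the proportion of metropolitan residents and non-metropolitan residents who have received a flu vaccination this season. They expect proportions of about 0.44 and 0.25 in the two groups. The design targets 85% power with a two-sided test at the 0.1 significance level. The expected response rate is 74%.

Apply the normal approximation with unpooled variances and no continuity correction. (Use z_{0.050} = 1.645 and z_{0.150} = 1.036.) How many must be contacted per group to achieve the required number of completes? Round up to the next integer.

n = 117 per group

n = (z_{α/2} + z_β)² · [p₁(1−p₁) + p₂(1−p₂)] / (p₁ − p₂)²
  = (1.645 + 1.036)² · (0.44·0.56 + 0.25·0.75) / (0.19)²
  = (2.681)² · (0.2464 + 0.1875) / 0.0361
  = 7.1878 · 0.4339 / 0.0361
  = 86.39
Adjust for 74% response: 86.39 / 0.74 = 116.75.
Round up → n = 117 per group.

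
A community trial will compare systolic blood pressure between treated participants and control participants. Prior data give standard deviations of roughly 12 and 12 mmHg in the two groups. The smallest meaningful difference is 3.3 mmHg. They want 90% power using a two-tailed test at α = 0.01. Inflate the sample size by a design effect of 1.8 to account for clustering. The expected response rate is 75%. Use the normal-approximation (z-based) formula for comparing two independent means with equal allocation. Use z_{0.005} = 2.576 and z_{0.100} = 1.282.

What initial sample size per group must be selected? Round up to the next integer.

n = (z_{α/2} + z_β)² · (σ₁² + σ₂²) / δ²
  = (2.576 + 1.282)² · (12² + 12² = 288) / 3.3²
  = 14.8842 · 288 / 10.89
  = 393.63
Design effect: 1.8 × 393.63 = 708.54.
Adjust for 75% response: 708.54 / 0.75 = 944.71.
Round up → n = 945 per group.

n = 945 per group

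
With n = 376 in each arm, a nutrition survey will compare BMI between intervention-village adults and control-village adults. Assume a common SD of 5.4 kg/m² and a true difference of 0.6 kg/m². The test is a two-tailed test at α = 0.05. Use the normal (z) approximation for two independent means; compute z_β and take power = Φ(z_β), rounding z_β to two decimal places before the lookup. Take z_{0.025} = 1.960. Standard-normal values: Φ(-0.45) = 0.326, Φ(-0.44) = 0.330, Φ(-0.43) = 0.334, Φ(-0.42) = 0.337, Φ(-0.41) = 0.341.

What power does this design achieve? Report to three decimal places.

z_β = δ·√(n/(σ₁²+σ₂²)) − z_{α/2}
    = 0.6 · √(376/58.32) − 1.960
    = 0.6 · 2.53913 − 1.960
    = 1.5235 − 1.960 = -0.4365 → -0.44
Power = Φ(-0.44) = 0.330.

Power ≈ 0.330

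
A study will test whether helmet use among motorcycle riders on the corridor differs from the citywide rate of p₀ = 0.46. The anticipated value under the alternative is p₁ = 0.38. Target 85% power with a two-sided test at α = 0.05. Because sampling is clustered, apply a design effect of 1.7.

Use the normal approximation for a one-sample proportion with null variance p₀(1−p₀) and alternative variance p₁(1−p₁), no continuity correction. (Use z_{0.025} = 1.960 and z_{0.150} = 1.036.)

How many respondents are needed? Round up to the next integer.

n = 582

n = [z_{α/2}·√(p₀q₀) + z_β·√(p₁q₁)]² / (p₁ − p₀)²
  = [1.960·√(0.46·0.54) + 1.036·√(0.38·0.62)]² / (-0.08)²
  = [1.960·0.4984 + 1.036·0.4854]² / 0.0064
  = [1.4797]² / 0.0064
  = 342.12
Design effect: 1.7 × 342.12 = 581.60.
Round up → n = 582.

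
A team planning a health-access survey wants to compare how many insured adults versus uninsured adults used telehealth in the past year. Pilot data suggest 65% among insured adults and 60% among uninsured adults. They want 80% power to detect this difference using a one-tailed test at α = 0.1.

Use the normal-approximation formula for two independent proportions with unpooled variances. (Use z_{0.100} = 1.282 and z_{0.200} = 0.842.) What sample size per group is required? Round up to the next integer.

n = (z_α + z_β)² · [p₁(1−p₁) + p₂(1−p₂)] / (p₁ − p₂)²
  = (1.282 + 0.842)² · (0.65·0.35 + 0.60·0.40) / (0.05)²
  = (2.124)² · (0.2275 + 0.2400) / 0.0025
  = 4.5114 · 0.4675 / 0.0025
  = 843.63
Round up → n = 844 per group.

n = 844 per group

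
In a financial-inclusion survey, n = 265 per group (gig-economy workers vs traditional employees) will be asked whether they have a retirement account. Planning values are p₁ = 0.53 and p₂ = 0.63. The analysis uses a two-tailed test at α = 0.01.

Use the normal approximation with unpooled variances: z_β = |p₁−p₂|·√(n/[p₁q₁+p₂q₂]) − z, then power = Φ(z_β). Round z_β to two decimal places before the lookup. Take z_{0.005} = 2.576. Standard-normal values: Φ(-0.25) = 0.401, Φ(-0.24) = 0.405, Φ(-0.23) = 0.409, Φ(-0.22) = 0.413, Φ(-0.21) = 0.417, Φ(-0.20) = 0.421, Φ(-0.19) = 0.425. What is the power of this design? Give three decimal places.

z_β = |p₁−p₂|·√(n/[p₁q₁+p₂q₂]) − z_{α/2}
    = 0.10 · √(265/0.4822) − 2.576
    = 0.10 · 23.4428 − 2.576
    = 2.3443 − 2.576 = -0.2317 → -0.23
Power = Φ(-0.23) = 0.409.

Power ≈ 0.409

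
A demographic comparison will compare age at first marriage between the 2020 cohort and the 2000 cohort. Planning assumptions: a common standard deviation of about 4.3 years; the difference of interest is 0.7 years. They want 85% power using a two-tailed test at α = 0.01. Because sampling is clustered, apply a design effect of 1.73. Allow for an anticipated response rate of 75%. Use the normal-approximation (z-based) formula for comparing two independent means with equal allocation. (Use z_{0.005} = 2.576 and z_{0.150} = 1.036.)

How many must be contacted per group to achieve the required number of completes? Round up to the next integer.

n = (z_{α/2} + z_β)² · (σ₁² + σ₂²) / δ²
  = (2.576 + 1.036)² · (2·4.3² = 36.98) / 0.7²
  = 13.0465 · 36.98 / 0.49
  = 984.61
Design effect: 1.73 × 984.61 = 1703.38.
Adjust for 75% response: 1703.38 / 0.75 = 2271.18.
Round up → n = 2272 per group.

n = 2272 per group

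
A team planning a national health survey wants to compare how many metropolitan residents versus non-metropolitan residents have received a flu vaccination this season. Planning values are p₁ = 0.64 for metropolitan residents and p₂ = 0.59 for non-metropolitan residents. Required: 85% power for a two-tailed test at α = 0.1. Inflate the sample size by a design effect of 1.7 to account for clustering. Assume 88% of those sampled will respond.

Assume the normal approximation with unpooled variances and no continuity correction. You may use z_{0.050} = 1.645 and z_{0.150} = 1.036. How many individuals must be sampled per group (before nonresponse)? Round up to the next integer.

n = 2624 per group

n = (z_{α/2} + z_β)² · [p₁(1−p₁) + p₂(1−p₂)] / (p₁ − p₂)²
  = (1.645 + 1.036)² · (0.64·0.36 + 0.59·0.41) / (0.05)²
  = (2.681)² · (0.2304 + 0.2419) / 0.0025
  = 7.1878 · 0.4723 / 0.0025
  = 1357.91
Design effect: 1.7 × 1357.91 = 2308.45.
Adjust for 88% response: 2308.45 / 0.88 = 2623.24.
Round up → n = 2624 per group.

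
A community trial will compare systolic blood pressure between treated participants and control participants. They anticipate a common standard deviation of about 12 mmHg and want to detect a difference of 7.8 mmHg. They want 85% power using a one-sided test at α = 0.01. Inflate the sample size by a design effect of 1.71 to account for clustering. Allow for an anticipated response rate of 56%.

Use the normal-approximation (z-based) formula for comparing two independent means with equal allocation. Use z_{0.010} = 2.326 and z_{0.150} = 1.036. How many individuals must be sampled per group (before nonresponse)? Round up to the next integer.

n = 164 per group

n = (z_α + z_β)² · (σ₁² + σ₂²) / δ²
  = (2.326 + 1.036)² · (2·12² = 288) / 7.8²
  = 11.3030 · 288 / 60.84
  = 53.51
Design effect: 1.71 × 53.51 = 91.49.
Adjust for 56% response: 91.49 / 0.56 = 163.38.
Round up → n = 164 per group.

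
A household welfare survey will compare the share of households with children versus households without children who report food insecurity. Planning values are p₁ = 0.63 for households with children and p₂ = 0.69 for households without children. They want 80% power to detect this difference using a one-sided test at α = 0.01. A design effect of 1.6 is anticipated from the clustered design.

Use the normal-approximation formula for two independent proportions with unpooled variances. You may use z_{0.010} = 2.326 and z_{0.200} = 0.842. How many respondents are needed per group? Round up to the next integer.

n = 1994 per group

n = (z_α + z_β)² · [p₁(1−p₁) + p₂(1−p₂)] / (p₁ − p₂)²
  = (2.326 + 0.842)² · (0.63·0.37 + 0.69·0.31) / (-0.06)²
  = (3.168)² · (0.2331 + 0.2139) / 0.0036
  = 10.0362 · 0.4470 / 0.0036
  = 1246.16
Design effect: 1.6 × 1246.16 = 1993.86.
Round up → n = 1994 per group.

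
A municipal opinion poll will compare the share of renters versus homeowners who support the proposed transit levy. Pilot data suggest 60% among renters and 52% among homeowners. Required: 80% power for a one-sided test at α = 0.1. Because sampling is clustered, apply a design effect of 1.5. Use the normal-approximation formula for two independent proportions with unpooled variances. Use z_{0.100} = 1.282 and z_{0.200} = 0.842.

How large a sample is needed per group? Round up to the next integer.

n = 518 per group

n = (z_α + z_β)² · [p₁(1−p₁) + p₂(1−p₂)] / (p₁ − p₂)²
  = (1.282 + 0.842)² · (0.60·0.40 + 0.52·0.48) / (0.08)²
  = (2.124)² · (0.2400 + 0.2496) / 0.0064
  = 4.5114 · 0.4896 / 0.0064
  = 345.12
Design effect: 1.5 × 345.12 = 517.68.
Round up → n = 518 per group.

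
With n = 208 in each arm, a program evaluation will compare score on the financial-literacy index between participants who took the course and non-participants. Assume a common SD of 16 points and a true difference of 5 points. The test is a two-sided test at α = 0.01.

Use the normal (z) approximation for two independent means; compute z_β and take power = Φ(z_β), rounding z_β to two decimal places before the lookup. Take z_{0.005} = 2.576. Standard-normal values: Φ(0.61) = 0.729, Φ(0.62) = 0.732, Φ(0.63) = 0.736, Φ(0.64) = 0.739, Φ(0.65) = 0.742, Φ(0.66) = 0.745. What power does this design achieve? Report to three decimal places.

z_β = δ·√(n/(σ₁²+σ₂²)) − z_{α/2}
    = 5 · √(208/512) − 2.576
    = 5 · 0.63738 − 2.576
    = 3.1869 − 2.576 = 0.6109 → 0.61
Power = Φ(0.61) = 0.729.

Power ≈ 0.729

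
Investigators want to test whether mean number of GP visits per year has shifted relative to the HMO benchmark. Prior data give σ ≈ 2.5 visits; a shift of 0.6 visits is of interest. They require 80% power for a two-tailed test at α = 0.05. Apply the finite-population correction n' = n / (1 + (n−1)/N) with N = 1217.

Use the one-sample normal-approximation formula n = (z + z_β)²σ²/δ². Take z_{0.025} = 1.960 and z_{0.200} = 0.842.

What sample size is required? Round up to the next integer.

n = (z_{α/2} + z_β)² · σ² / δ²
  = (1.960 + 0.842)² · 2.5² / 0.6²
  = 7.8512 · 6.25 / 0.36
  = 136.31
Finite-population correction (N = 1217): 136.31 / (1 + (136.31 − 1)/1217) = 122.67.
Round up → n = 123.

n = 123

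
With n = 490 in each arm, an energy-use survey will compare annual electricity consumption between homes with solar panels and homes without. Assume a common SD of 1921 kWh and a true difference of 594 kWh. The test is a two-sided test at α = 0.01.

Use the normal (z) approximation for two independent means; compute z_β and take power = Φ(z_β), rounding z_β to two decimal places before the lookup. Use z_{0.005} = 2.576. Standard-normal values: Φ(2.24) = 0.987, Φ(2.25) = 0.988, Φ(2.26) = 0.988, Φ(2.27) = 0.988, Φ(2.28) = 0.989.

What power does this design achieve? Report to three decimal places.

z_β = δ·√(n/(σ₁²+σ₂²)) − z_{α/2}
    = 594 · √(490/7380482) − 2.576
    = 594 · 0.00815 − 2.576
    = 4.8400 − 2.576 = 2.2640 → 2.26
Power = Φ(2.26) = 0.988.

Power ≈ 0.988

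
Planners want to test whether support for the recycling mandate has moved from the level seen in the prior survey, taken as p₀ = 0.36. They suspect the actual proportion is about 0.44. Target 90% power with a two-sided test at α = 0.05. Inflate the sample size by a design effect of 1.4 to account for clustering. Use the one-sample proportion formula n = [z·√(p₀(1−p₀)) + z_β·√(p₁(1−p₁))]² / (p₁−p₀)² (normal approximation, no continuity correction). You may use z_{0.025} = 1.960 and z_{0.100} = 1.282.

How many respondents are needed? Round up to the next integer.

n = [z_{α/2}·√(p₀q₀) + z_β·√(p₁q₁)]² / (p₁ − p₀)²
  = [1.960·√(0.36·0.64) + 1.282·√(0.44·0.56)]² / (0.08)²
  = [1.960·0.4800 + 1.282·0.4964]² / 0.0064
  = [1.5772]² / 0.0064
  = 388.67
Design effect: 1.4 × 388.67 = 544.13.
Round up → n = 545.

n = 545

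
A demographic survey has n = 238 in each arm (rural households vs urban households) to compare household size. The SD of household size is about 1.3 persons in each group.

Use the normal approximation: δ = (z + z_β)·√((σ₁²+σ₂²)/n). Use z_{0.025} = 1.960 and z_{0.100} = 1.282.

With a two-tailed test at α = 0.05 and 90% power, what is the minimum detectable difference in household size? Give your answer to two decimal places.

Minimum detectable difference ≈ 0.39 persons

δ = (z_{α/2} + z_β) · √((σ₁²+σ₂²)/n)
  = (1.960 + 1.282) · √(3.38/238)
  = 3.242 · √0.0142
  = 3.242 · 0.1192
  = 0.3864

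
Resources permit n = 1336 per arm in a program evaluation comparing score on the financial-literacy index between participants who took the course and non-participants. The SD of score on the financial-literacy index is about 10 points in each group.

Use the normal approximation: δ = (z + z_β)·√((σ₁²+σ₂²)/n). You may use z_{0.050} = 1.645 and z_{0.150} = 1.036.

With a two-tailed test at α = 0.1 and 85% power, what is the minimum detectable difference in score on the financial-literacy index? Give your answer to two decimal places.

Minimum detectable difference ≈ 1.04 points

δ = (z_{α/2} + z_β) · √((σ₁²+σ₂²)/n)
  = (1.645 + 1.036) · √(200/1336)
  = 2.681 · √0.1497
  = 2.681 · 0.3869
  = 1.0373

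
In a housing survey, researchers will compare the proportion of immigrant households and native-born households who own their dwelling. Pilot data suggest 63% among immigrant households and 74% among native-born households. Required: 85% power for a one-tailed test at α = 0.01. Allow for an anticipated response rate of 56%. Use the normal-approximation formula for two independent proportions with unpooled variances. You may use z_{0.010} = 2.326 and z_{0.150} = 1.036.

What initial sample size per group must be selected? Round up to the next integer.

n = (z_α + z_β)² · [p₁(1−p₁) + p₂(1−p₂)] / (p₁ − p₂)²
  = (2.326 + 1.036)² · (0.63·0.37 + 0.74·0.26) / (-0.11)²
  = (3.362)² · (0.2331 + 0.1924) / 0.0121
  = 11.3030 · 0.4255 / 0.0121
  = 397.47
Adjust for 56% response: 397.47 / 0.56 = 709.78.
Round up → n = 710 per group.

n = 710 per group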